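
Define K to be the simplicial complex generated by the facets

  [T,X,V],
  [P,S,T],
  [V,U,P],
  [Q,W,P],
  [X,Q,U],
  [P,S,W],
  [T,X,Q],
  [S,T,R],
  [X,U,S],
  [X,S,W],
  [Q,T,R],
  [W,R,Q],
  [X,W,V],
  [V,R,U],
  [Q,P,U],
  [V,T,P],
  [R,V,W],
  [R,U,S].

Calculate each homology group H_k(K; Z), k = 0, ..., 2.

H_0 = Z,  H_1 = Z^2,  H_2 = Z.

Take the total order P < Q < R < S < T < U < V < W < X on the vertex set. Then K (dimension 2) consists of the simplices:

  0-simplices (9): P, Q, R, S, T, U, V, W, X
  1-simplices (27): PQ, PS, PT, PU, PV, PW, QR, QT, QU, QW, QX, RS, RT, RU, RV, RW, ST, SU, SW, SX, TV, TX, UV, UX, VW, VX, WX
  2-simplices (18): PQU, PQW, PST, PSW, PTV, PUV, QRT, QRW, QTX, QUX, RST, RSU, RUV, RVW, SUX, SWX, TVX, VWX

so the chain groups are C_0 ≅ Z^9, C_1 ≅ Z^27, C_2 ≅ Z^18.

∂_1: C_1 → C_0 maps an edge to its endpoints' difference, ∂[p,q] = q − p.
This gives a 9×27 integer matrix of rank 8; reducing to Smith normal form yields diagonal entries (1,1,1,1,1,1,1,1).

Boundary ∂_2: C_2 → C_1 acts by ∂[p,q,r] = [q,r] − [p,r] + [p,q]. For instance
  ∂SUX = UX − SX + SU,
  ∂TVX = VX − TX + TV.
This gives a 27×18 integer matrix of rank 17; reducing to Smith normal form yields diagonal entries (1,1,1,1,1,1,1,1,1,1,1,1,1,1,1,1,1).

Computing H_k = (kernel of ∂_k) / (image of ∂_{k+1}):

  H_0: rank C_0 − rank ∂_1 = 9 − 8 = 1, and the invariant factors of ∂_1 are all 1, so H_0 ≅ Z.
  H_1: rank ker ∂_1 − rank ∂_2 = (27 − 8) − 17 = 2, and the invariant factors of ∂_2 are all 1, so H_1 ≅ Z^2.
  H_2: rank ker ∂_2 − rank ∂_3 = (18 − 17) − 0 = 1, and there is no ∂_3, so H_2 ≅ Z.

As a check, the Euler characteristic is 9 − 27 + 18 = 0, which agrees with 1 − 2 + 1 = 0.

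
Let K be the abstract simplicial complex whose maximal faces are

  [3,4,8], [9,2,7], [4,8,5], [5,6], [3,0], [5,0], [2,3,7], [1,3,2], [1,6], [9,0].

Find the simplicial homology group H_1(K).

H_1 = Z^3.

Fix the vertex order 0 < 1 < 2 < 3 < 4 < 5 < 6 < 7 < 8 < 9 and write every simplex with vertices in increasing order. Then dim K = 2 and the simplices of K are:

  0-simplices (10): [0], [1], [2], [3], [4], [5], [6], [7], [8], [9]
  1-simplices (17): [0,3], [0,5], [0,9], [1,2], [1,3], [1,6], [2,3], [2,7], [2,9], [3,4], [3,7], [3,8], [4,5], [4,8], [5,6], [5,8], [7,9]
  2-simplices (5): [1,2,3], [2,3,7], [2,7,9], [3,4,8], [4,5,8]

giving chain groups C_0 ≅ Z^10, C_1 ≅ Z^17, C_2 ≅ Z^5.

∂_1: C_1 → C_0 is given by ∂[p,q] = [q] − [p]. For instance
  ∂[1,2] = [2] − [1].
The 10×17 boundary matrix has rank 9 and Smith normal form diag(1,1,1,1,1,1,1,1,1).

The boundary map ∂_2: C_2 → C_1 maps a triangle to the signed sum of its edges. For instance
  ∂[4,5,8] = [5,8] − [4,8] + [4,5],
  ∂[3,4,8] = [4,8] − [3,8] + [3,4].
This gives a 17×5 integer matrix of rank 5; reducing to Smith normal form yields diagonal entries (1,1,1,1,1).

Reading off H_k = ker ∂_k / im ∂_{k+1}:

  H_1: rank ker ∂_1 − rank ∂_2 = (17 − 9) − 5 = 3, and the invariant factors of ∂_2 are all 1, so H_1 = Z^3.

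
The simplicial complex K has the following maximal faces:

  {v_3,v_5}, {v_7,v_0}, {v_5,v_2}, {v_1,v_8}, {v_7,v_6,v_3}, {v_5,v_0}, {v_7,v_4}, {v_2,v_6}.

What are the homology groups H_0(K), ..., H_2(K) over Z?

H_0 = Z^2,  H_1 = Z^2,  H_2 = 0.

We work with the vertex ordering v_0 < v_1 < v_2 < v_3 < v_4 < v_5 < v_6 < v_7 < v_8. The simplices of K, each written with vertices in increasing order, are:

  0-simplices (9): [v_0], [v_1], [v_2], [v_3], [v_4], [v_5], [v_6], [v_7], [v_8]
  1-simplices (10): [v_0,v_5], [v_0,v_7], [v_1,v_8], [v_2,v_5], [v_2,v_6], [v_3,v_5], [v_3,v_6], [v_3,v_7], [v_4,v_7], [v_6,v_7]
  2-simplices (1): [v_3,v_6,v_7]

giving chain groups C_0 ≅ Z^9, C_1 ≅ Z^10, C_2 ≅ Z^1.

The boundary map ∂_1: C_1 → C_0 is given by ∂[p,q] = [q] − [p].
This gives a 9×10 integer matrix of rank 7; reducing to Smith normal form yields diagonal entries (1,1,1,1,1,1,1).

The boundary map ∂_2: C_2 → C_1 maps a triangle to the signed sum of its edges. For instance
  ∂[v_3,v_6,v_7] = [v_6,v_7] − [v_3,v_7] + [v_3,v_6].
This gives a 10×1 integer matrix of rank 1; reducing to Smith normal form yields diagonal entries (1).

From H_k ≅ ker(∂_k) / im(∂_{k+1}) we obtain:

  H_0: rank C_0 − rank ∂_1 = 9 − 7 = 2, and the invariant factors of ∂_1 are all 1, so H_0 ≅ Z^2.
  H_1: rank ker ∂_1 − rank ∂_2 = (10 − 7) − 1 = 2, and the invariant factors of ∂_2 are all 1, so H_1 ≅ Z^2.
  H_2: rank ker ∂_2 − rank ∂_3 = (1 − 1) − 0 = 0, and there is no ∂_3, so H_2 ≅ 0.

As a check, the Euler characteristic is 9 − 10 + 1 = 0, which agrees with 2 − 2 + 0 = 0.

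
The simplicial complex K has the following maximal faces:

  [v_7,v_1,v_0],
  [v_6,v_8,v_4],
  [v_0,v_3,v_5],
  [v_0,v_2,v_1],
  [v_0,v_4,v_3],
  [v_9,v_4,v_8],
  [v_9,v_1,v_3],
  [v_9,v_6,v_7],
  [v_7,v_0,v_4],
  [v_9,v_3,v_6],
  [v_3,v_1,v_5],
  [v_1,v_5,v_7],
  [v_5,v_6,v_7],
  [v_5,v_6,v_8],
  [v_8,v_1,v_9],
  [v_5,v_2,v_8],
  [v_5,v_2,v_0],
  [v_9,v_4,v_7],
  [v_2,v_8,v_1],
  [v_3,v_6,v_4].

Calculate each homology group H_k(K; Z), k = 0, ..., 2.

H_0 = Z,  H_1 = Z ⊕ Z/2Z,  H_2 = 0.

Fix the vertex order v_0 < v_1 < v_2 < v_3 < v_4 < v_5 < v_6 < v_7 < v_8 < v_9 and write every simplex with vertices in increasing order. Then dim K = 2 and the simplices of K are:

  0-simplices (10): [v_0], [v_1], [v_2], [v_3], [v_4], [v_5], [v_6], [v_7], [v_8], [v_9]
  1-simplices (30): (30 of them)
  2-simplices (20): (20 of them)

Hence C_0 ≅ Z^10, C_1 ≅ Z^30, C_2 ≅ Z^20.

Boundary ∂_1: C_1 → C_0 sends each edge [p,q] (with p < q) to q − p.
As a 10×30 matrix over Z this has rank 9, with invariant factors (1,1,1,1,1,1,1,1,1).

Boundary ∂_2: C_2 → C_1 acts by ∂[p,q,r] = [q,r] − [p,r] + [p,q]. For instance
  ∂[v_3,v_4,v_6] = [v_4,v_6] − [v_3,v_6] + [v_3,v_4],
  ∂[v_2,v_5,v_8] = [v_5,v_8] − [v_2,v_8] + [v_2,v_5].
The resulting 30×20 matrix has rank 20, and its Smith normal form has invariant factors (1,1,1,1,1,1,1,1,1,1,1,1,1,1,1,1,1,1,1,2).

Now H_k = ker ∂_k / im ∂_{k+1}, so:

  H_0: rank C_0 − rank ∂_1 = 10 − 9 = 1, and the invariant factors of ∂_1 are all 1, so H_0 = Z.
  H_1: rank ker ∂_1 − rank ∂_2 = (30 − 9) − 20 = 1, and ∂_2 has invariant factor 2 > 1, so H_1 = Z ⊕ Z/2Z.
  H_2: rank ker ∂_2 − rank ∂_3 = (20 − 20) − 0 = 0, and there is no ∂_3, so H_2 = 0.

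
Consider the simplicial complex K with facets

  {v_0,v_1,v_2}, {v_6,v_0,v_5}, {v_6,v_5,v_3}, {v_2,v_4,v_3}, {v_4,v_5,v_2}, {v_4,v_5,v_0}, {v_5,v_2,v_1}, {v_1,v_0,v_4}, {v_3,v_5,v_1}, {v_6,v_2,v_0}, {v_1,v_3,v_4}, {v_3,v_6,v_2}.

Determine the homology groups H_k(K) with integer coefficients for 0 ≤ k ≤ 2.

H_0 ≅ Z,  H_1 ≅ Z_2,  H_2 = 0.

We work with the vertex ordering v_0 < v_1 < v_2 < v_3 < v_4 < v_5 < v_6. The simplices of K, each written with vertices in increasing order, are:

  0-simplices (7): [v_0], [v_1], [v_2], [v_3], [v_4], [v_5], [v_6]
  1-simplices (18): (18 of them)
  2-simplices (12): (12 of them)

giving chain groups C_0 ≅ Z^7, C_1 ≅ Z^18, C_2 ≅ Z^12.

∂_1: C_1 → C_0 maps an edge to its endpoints' difference, ∂[p,q] = q − p.
The 7×18 boundary matrix has rank 6 and Smith normal form diag(1,1,1,1,1,1).

Boundary ∂_2: C_2 → C_1 maps a triangle to the signed sum of its edges. For instance
  ∂[v_0,v_2,v_6] = [v_2,v_6] − [v_0,v_6] + [v_0,v_2],
  ∂[v_0,v_5,v_6] = [v_5,v_6] − [v_0,v_6] + [v_0,v_5].
The resulting 18×12 matrix has rank 12, and its Smith normal form has invariant factors (1,1,1,1,1,1,1,1,1,1,1,2).

Now H_k = ker ∂_k / im ∂_{k+1}, so:

  H_0: rank C_0 − rank ∂_1 = 7 − 6 = 1, and the invariant factors of ∂_1 are all 1, so H_0 = Z.
  H_1: rank ker ∂_1 − rank ∂_2 = (18 − 6) − 12 = 0, and ∂_2 has invariant factor 2 > 1, so H_1 = Z_2.
  H_2: rank ker ∂_2 − rank ∂_3 = (12 − 12) − 0 = 0, and there is no ∂_3, so H_2 = 0.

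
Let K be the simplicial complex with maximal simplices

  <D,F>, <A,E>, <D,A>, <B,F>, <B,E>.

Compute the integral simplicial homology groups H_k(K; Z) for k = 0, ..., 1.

H_0 = Z,  H_1 = Z.

We work with the vertex ordering A < B < D < E < F. The simplices of K, each written with vertices in increasing order, are:

  0-simplices (5): A, B, D, E, F
  1-simplices (5): AD, AE, BE, BF, DF

giving chain groups C_0 ≅ Z^5, C_1 ≅ Z^5.

The boundary map ∂_1: C_1 → C_0 is given by ∂[p,q] = [q] − [p].
The resulting 5×5 matrix has rank 4, and its Smith normal form has invariant factors (1,1,1,1).

Computing H_k = (kernel of ∂_k) / (image of ∂_{k+1}):

  H_0: rank C_0 − rank ∂_1 = 5 − 4 = 1, and the invariant factors of ∂_1 are all 1, so H_0 ≅ Z.
  H_1: rank ker ∂_1 − rank ∂_2 = (5 − 4) − 0 = 1, and there is no ∂_2, so H_1 ≅ Z.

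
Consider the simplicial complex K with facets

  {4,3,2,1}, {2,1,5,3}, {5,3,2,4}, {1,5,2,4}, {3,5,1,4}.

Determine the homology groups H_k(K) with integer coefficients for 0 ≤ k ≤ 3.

H_0 = Z,  H_1 = 0,  H_2 = 0,  H_3 = Z.

Order the vertices as 1 < 2 < 3 < 4 < 5. Listing each simplex with vertices in this order, K has dimension 3 with simplices:

  0-simplices (5): [1], [2], [3], [4], [5]
  1-simplices (10): [1,2], [1,3], [1,4], [1,5], [2,3], [2,4], [2,5], [3,4], [3,5], [4,5]
  2-simplices (10): [1,2,3], [1,2,4], [1,2,5], [1,3,4], [1,3,5], [1,4,5], [2,3,4], [2,3,5], [2,4,5], [3,4,5]
  3-simplices (5): [1,2,3,4], [1,2,3,5], [1,2,4,5], [1,3,4,5], [2,3,4,5]

Hence C_0 ≅ Z^5, C_1 ≅ Z^10, C_2 ≅ Z^10, C_3 ≅ Z^5.

∂_1: C_1 → C_0 is given by ∂[p,q] = [q] − [p]. For instance
  ∂[1,5] = [5] − [1].
The 5×10 boundary matrix has rank 4 and Smith normal form diag(1,1,1,1).

The boundary map ∂_2: C_2 → C_1 sends each 2-simplex [p,q,r] to [q,r] − [p,r] + [p,q]. For instance
  ∂[1,3,4] = [3,4] − [1,4] + [1,3],
  ∂[1,3,5] = [3,5] − [1,5] + [1,3].
The 10×10 boundary matrix has rank 6 and Smith normal form diag(1,1,1,1,1,1).

The boundary map ∂_3: C_3 → C_2 sends each 3-simplex σ to the alternating sum Σ_i (−1)^i (σ with its i-th vertex removed). For instance
  ∂[1,3,4,5] = [3,4,5] − [1,4,5] + [1,3,5] − [1,3,4],
  ∂[1,2,4,5] = [2,4,5] − [1,4,5] + [1,2,5] − [1,2,4].
The resulting 10×5 matrix has rank 4, and its Smith normal form has invariant factors (1,1,1,1).

Computing H_k = (kernel of ∂_k) / (image of ∂_{k+1}):

  H_0: rank C_0 − rank ∂_1 = 5 − 4 = 1, and the invariant factors of ∂_1 are all 1, so H_0 = Z.
  H_1: rank ker ∂_1 − rank ∂_2 = (10 − 4) − 6 = 0, and the invariant factors of ∂_2 are all 1, so H_1 = 0.
  H_2: rank ker ∂_2 − rank ∂_3 = (10 − 6) − 4 = 0, and the invariant factors of ∂_3 are all 1, so H_2 = 0.
  H_3: rank ker ∂_3 − rank ∂_4 = (5 − 4) − 0 = 1, and there is no ∂_4, so H_3 = Z.

As a check, the Euler characteristic is 5 − 10 + 10 − 5 = 0, which agrees with 1 − 0 + 0 − 1 = 0.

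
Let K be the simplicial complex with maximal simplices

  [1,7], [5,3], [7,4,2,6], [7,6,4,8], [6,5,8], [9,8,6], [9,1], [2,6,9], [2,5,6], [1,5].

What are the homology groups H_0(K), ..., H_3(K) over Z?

Fix the vertex order 1 < 2 < 3 < 4 < 5 < 6 < 7 < 8 < 9 and write every simplex with vertices in increasing order. Then dim K = 3 and the simplices of K are:

  0-simplices (9): [1], [2], [3], [4], [5], [6], [7], [8], [9]
  1-simplices (19): [1,5], [1,7], [1,9], [2,4], [2,5], [2,6], [2,7], [2,9], [3,5], [4,6], [4,7], [4,8], [5,6], [5,8], [6,7], [6,8], [6,9], [7,8], [8,9]
  2-simplices (11): [2,4,6], [2,4,7], [2,5,6], [2,6,7], [2,6,9], [4,6,7], [4,6,8], [4,7,8], [5,6,8], [6,7,8], [6,8,9]
  3-simplices (2): [2,4,6,7], [4,6,7,8]

so the chain groups are C_0 ≅ Z^9, C_1 ≅ Z^19, C_2 ≅ Z^11, C_3 ≅ Z^2.

The boundary map ∂_1: C_1 → C_0 maps an edge to its endpoints' difference, ∂[p,q] = q − p.
As a 9×19 matrix over Z this has rank 8, with invariant factors (1,1,1,1,1,1,1,1).

Boundary ∂_2: C_2 → C_1 sends each 2-simplex [p,q,r] to [q,r] − [p,r] + [p,q]. For instance
  ∂[2,5,6] = [5,6] − [2,6] + [2,5],
  ∂[6,7,8] = [7,8] − [6,8] + [6,7].
The 19×11 boundary matrix has rank 9 and Smith normal form diag(1,1,1,1,1,1,1,1,1).

Boundary ∂_3: C_3 → C_2 sends each 3-simplex σ to the alternating sum Σ_i (−1)^i (σ with its i-th vertex removed). For instance
  ∂[4,6,7,8] = [6,7,8] − [4,7,8] + [4,6,8] − [4,6,7],
  ∂[2,4,6,7] = [4,6,7] − [2,6,7] + [2,4,7] − [2,4,6].
The resulting 11×2 matrix has rank 2, and its Smith normal form has invariant factors (1,1).

From H_k ≅ ker(∂_k) / im(∂_{k+1}) we obtain:

  H_0: rank C_0 − rank ∂_1 = 9 − 8 = 1, and the invariant factors of ∂_1 are all 1, so H_0 ≅ Z.
  H_1: rank ker ∂_1 − rank ∂_2 = (19 − 8) − 9 = 2, and the invariant factors of ∂_2 are all 1, so H_1 ≅ Z^2.
  H_2: rank ker ∂_2 − rank ∂_3 = (11 − 9) − 2 = 0, and the invariant factors of ∂_3 are all 1, so H_2 ≅ 0.
  H_3: rank ker ∂_3 − rank ∂_4 = (2 − 2) − 0 = 0, and there is no ∂_4, so H_3 ≅ 0.

H_0 ≅ Z,  H_1 ≅ Z^2,  H_2 = 0,  H_3 = 0.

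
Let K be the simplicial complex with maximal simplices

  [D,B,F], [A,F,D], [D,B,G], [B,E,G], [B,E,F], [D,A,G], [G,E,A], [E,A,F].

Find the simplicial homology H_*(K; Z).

Take the total order A < B < D < E < F < G on the vertex set. Then K (dimension 2) consists of the simplices:

  0-simplices (6): A, B, D, E, F, G
  1-simplices (12): AD, AE, AF, AG, BD, BE, BF, BG, DF, DG, EF, EG
  2-simplices (8): ADF, ADG, AEF, AEG, BDF, BDG, BEF, BEG

giving chain groups C_0 ≅ Z^6, C_1 ≅ Z^12, C_2 ≅ Z^8.

∂_1: C_1 → C_0 sends each edge [p,q] (with p < q) to q − p. For instance
  ∂EG = G − E.
This gives a 6×12 integer matrix of rank 5; reducing to Smith normal form yields diagonal entries (1,1,1,1,1).

The boundary map ∂_2: C_2 → C_1 acts by ∂[p,q,r] = [q,r] − [p,r] + [p,q]. For instance
  ∂AEF = EF − AF + AE,
  ∂AEG = EG − AG + AE.
As a 12×8 matrix over Z this has rank 7, with invariant factors (1,1,1,1,1,1,1).

Now H_k = ker ∂_k / im ∂_{k+1}, so:

  H_0: rank C_0 − rank ∂_1 = 6 − 5 = 1, and the invariant factors of ∂_1 are all 1, so H_0 = Z.
  H_1: rank ker ∂_1 − rank ∂_2 = (12 − 5) − 7 = 0, and the invariant factors of ∂_2 are all 1, so H_1 = 0.
  H_2: rank ker ∂_2 − rank ∂_3 = (8 − 7) − 0 = 1, and there is no ∂_3, so H_2 = Z.

As a check, the Euler characteristic is 6 − 12 + 8 = 2, which agrees with 1 − 0 + 1 = 2.

H_0 = Z,  H_1 = 0,  H_2 = Z.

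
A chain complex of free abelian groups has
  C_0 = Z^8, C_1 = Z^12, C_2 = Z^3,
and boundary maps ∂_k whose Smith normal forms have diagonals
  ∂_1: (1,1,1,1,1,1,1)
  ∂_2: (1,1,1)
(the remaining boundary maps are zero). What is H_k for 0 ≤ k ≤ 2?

H_0: b_0 = 8 − 0 − 7 = 1; torsion from ∂_1 factors > 1: none. So H_0 ≅ Z.
H_1: b_1 = 12 − 7 − 3 = 2; torsion from ∂_2 factors > 1: none. So H_1 ≅ Z^2.
H_2: b_2 = 3 − 3 − 0 = 0; torsion from ∂_3 factors > 1: none. So H_2 ≅ 0.

H_0 ≅ Z,  H_1 ≅ Z^2,  H_2 = 0.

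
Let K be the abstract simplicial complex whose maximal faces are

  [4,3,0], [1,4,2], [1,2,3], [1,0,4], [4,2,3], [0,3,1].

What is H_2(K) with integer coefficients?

K has 5 vertices, 9 edges, 6 triangles.
rank ∂_2 = 5, rank ∂_3 = 0 ⇒ b_2 = 6 − 5 − 0 = 1. So H_2 ≅ Z.

H_2 = Z.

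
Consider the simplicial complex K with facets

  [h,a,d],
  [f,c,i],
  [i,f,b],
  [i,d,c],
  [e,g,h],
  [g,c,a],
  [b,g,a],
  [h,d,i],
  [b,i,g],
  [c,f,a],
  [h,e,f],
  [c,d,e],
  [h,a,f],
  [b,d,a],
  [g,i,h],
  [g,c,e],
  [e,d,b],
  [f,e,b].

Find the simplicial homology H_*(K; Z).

Fix the vertex order a < b < c < d < e < f < g < h < i and write every simplex with vertices in increasing order. Then dim K = 2 and the simplices of K are:

  0-simplices (9): a, b, c, d, e, f, g, h, i
  1-simplices (27): ab, ac, ad, af, ag, ah, bd, be, bf, bg, bi, cd, ce, cf, cg, ci, de, dh, di, ef, eg, eh, fh, fi, gh, gi, hi
  2-simplices (18): abd, abg, acf, acg, adh, afh, bde, bef, bfi, bgi, cde, cdi, ceg, cfi, dhi, efh, egh, ghi

Hence C_0 ≅ Z^9, C_1 ≅ Z^27, C_2 ≅ Z^18.

∂_1: C_1 → C_0 is given by ∂[p,q] = [q] − [p]. For instance
  ∂gi = i − g.
As a 9×27 matrix over Z this has rank 8, with invariant factors (1,1,1,1,1,1,1,1).

∂_2: C_2 → C_1 maps a triangle to the signed sum of its edges. For instance
  ∂afh = fh − ah + af,
  ∂bde = de − be + bd.
This gives a 27×18 integer matrix of rank 17; reducing to Smith normal form yields diagonal entries (1,1,1,1,1,1,1,1,1,1,1,1,1,1,1,1,1).

Now H_k = ker ∂_k / im ∂_{k+1}, so:

  H_0: rank C_0 − rank ∂_1 = 9 − 8 = 1, and the invariant factors of ∂_1 are all 1, so H_0 = Z.
  H_1: rank ker ∂_1 − rank ∂_2 = (27 − 8) − 17 = 2, and the invariant factors of ∂_2 are all 1, so H_1 = Z^2.
  H_2: rank ker ∂_2 − rank ∂_3 = (18 − 17) − 0 = 1, and there is no ∂_3, so H_2 = Z.

As a check, the Euler characteristic is 9 − 27 + 18 = 0, which agrees with 1 − 2 + 1 = 0.

H_0 = Z,  H_1 = Z^2,  H_2 = Z.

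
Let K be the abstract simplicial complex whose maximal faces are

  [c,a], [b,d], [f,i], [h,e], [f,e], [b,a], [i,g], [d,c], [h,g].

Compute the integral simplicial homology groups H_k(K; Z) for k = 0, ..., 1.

Order the vertices as a < b < c < d < e < f < g < h < i. Listing each simplex with vertices in this order, K has dimension 1 with simplices:

  0-simplices (9): a, b, c, d, e, f, g, h, i
  1-simplices (9): ab, ac, bd, cd, ef, eh, fi, gh, gi

giving chain groups C_0 ≅ Z^9, C_1 ≅ Z^9.

∂_1: C_1 → C_0 sends each edge [p,q] (with p < q) to q − p.
As a 9×9 matrix over Z this has rank 7, with invariant factors (1,1,1,1,1,1,1).

Now H_k = ker ∂_k / im ∂_{k+1}, so:

  H_0: rank C_0 − rank ∂_1 = 9 − 7 = 2, and the invariant factors of ∂_1 are all 1, so H_0 = Z^2.
  H_1: rank ker ∂_1 − rank ∂_2 = (9 − 7) − 0 = 2, and there is no ∂_2, so H_1 = Z^2.

H_0 ≅ Z^2,  H_1 ≅ Z^2.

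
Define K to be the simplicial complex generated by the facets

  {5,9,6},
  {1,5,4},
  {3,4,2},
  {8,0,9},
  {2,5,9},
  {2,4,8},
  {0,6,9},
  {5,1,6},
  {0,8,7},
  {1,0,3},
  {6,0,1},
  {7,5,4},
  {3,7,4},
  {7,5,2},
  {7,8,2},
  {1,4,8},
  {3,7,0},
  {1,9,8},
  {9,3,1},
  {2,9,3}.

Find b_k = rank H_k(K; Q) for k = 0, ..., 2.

b_0 = 1, b_1 = 1, b_2 = 0.

Take the total order 0 < 1 < 2 < 3 < 4 < 5 < 6 < 7 < 8 < 9 on the vertex set. Then K (dimension 2) consists of the simplices:

  0-simplices (10): [0], [1], [2], [3], [4], [5], [6], [7], [8], [9]
  1-simplices (30): (30 of them)
  2-simplices (20): (20 of them)

Hence C_0 ≅ Z^10, C_1 ≅ Z^30, C_2 ≅ Z^20.

The boundary map ∂_1: C_1 → C_0 maps an edge to its endpoints' difference, ∂[p,q] = q − p. For instance
  ∂[2,4] = [4] − [2].
This gives a 10×30 integer matrix of rank 9; reducing to Smith normal form yields diagonal entries (1,1,1,1,1,1,1,1,1).

∂_2: C_2 → C_1 sends each 2-simplex [p,q,r] to [q,r] − [p,r] + [p,q]. For instance
  ∂[2,3,9] = [3,9] − [2,9] + [2,3],
  ∂[2,5,7] = [5,7] − [2,7] + [2,5].
The resulting 30×20 matrix has rank 20, and its Smith normal form has invariant factors (1,1,1,1,1,1,1,1,1,1,1,1,1,1,1,1,1,1,1,2).

From H_k ≅ ker(∂_k) / im(∂_{k+1}) we obtain:

  H_0: rank C_0 − rank ∂_1 = 10 − 9 = 1, and the invariant factors of ∂_1 are all 1, so H_0 ≅ Z.
  H_1: rank ker ∂_1 − rank ∂_2 = (30 − 9) − 20 = 1, and ∂_2 has invariant factor 2 > 1, so H_1 ≅ Z ⊕ Z/2Z.
  H_2: rank ker ∂_2 − rank ∂_3 = (20 − 20) − 0 = 0, and there is no ∂_3, so H_2 ≅ 0.

(K is a triangulation of the Klein bottle.)

Hence the Betti numbers are b_0 = 1, b_1 = 1, b_2 = 0.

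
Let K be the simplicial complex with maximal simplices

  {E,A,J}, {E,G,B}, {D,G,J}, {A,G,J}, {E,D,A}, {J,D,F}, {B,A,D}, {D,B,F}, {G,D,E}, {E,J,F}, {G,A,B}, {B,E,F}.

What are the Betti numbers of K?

b_0 = 1, b_1 = 0, b_2 = 0.

Order the vertices as A < B < D < E < F < G < J. Listing each simplex with vertices in this order, K has dimension 2 with simplices:

  0-simplices (7): A, B, D, E, F, G, J
  1-simplices (18): AB, AD, AE, AG, AJ, BD, BE, BF, BG, DE, DF, DG, DJ, EF, EG, EJ, FJ, GJ
  2-simplices (12): ABD, ABG, ADE, AEJ, AGJ, BDF, BEF, BEG, DEG, DFJ, DGJ, EFJ

giving chain groups C_0 ≅ Z^7, C_1 ≅ Z^18, C_2 ≅ Z^12.

The boundary map ∂_1: C_1 → C_0 maps an edge to its endpoints' difference, ∂[p,q] = q − p. For instance
  ∂DJ = J − D.
This gives a 7×18 integer matrix of rank 6; reducing to Smith normal form yields diagonal entries (1,1,1,1,1,1).

∂_2: C_2 → C_1 acts by ∂[p,q,r] = [q,r] − [p,r] + [p,q]. For instance
  ∂BEF = EF − BF + BE,
  ∂ABD = BD − AD + AB.
The resulting 18×12 matrix has rank 12, and its Smith normal form has invariant factors (1,1,1,1,1,1,1,1,1,1,1,2).

Reading off H_k = ker ∂_k / im ∂_{k+1}:

  H_0: rank C_0 − rank ∂_1 = 7 − 6 = 1, and the invariant factors of ∂_1 are all 1, so H_0 = Z.
  H_1: rank ker ∂_1 − rank ∂_2 = (18 − 6) − 12 = 0, and ∂_2 has invariant factor 2 > 1, so H_1 = Z/2Z.
  H_2: rank ker ∂_2 − rank ∂_3 = (12 − 12) − 0 = 0, and there is no ∂_3, so H_2 = 0.

Hence the Betti numbers are b_0 = 1, b_1 = 0, b_2 = 0.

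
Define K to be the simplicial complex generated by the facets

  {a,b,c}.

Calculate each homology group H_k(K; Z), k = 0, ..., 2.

H_0 ≅ Z,  H_1 = 0,  H_2 = 0.

Take the total order a < b < c on the vertex set. Then K (dimension 2) consists of the simplices:

  0-simplices (3): a, b, c
  1-simplices (3): ab, ac, bc
  2-simplices (1): abc

giving chain groups C_0 ≅ Z^3, C_1 ≅ Z^3, C_2 ≅ Z^1.

The boundary map ∂_1: C_1 → C_0 is given by ∂[p,q] = [q] − [p]. For instance
  ∂ab = b − a.
This gives a 3×3 integer matrix of rank 2; reducing to Smith normal form yields diagonal entries (1,1).

Boundary ∂_2: C_2 → C_1 maps a triangle to the signed sum of its edges. For instance
  ∂abc = bc − ac + ab.
This gives a 3×1 integer matrix of rank 1; reducing to Smith normal form yields diagonal entries (1).

From H_k ≅ ker(∂_k) / im(∂_{k+1}) we obtain:

  H_0: rank C_0 − rank ∂_1 = 3 − 2 = 1, and the invariant factors of ∂_1 are all 1, so H_0 ≅ Z.
  H_1: rank ker ∂_1 − rank ∂_2 = (3 − 2) − 1 = 0, and the invariant factors of ∂_2 are all 1, so H_1 ≅ 0.
  H_2: rank ker ∂_2 − rank ∂_3 = (1 − 1) − 0 = 0, and there is no ∂_3, so H_2 ≅ 0.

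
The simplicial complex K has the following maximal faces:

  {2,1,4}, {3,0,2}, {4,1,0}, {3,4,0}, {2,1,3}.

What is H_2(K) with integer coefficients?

H_2 ≅ 0.

Fix the vertex order 0 < 1 < 2 < 3 < 4 and write every simplex with vertices in increasing order. Then dim K = 2 and the simplices of K are:

  0-simplices (5): [0], [1], [2], [3], [4]
  1-simplices (10): [0,1], [0,2], [0,3], [0,4], [1,2], [1,3], [1,4], [2,3], [2,4], [3,4]
  2-simplices (5): [0,1,4], [0,2,3], [0,3,4], [1,2,3], [1,2,4]

so the chain groups are C_0 ≅ Z^5, C_1 ≅ Z^10, C_2 ≅ Z^5.

Boundary ∂_1: C_1 → C_0 sends each edge [p,q] (with p < q) to q − p. For instance
  ∂[0,4] = [4] − [0].
As a 5×10 matrix over Z this has rank 4, with invariant factors (1,1,1,1).

Boundary ∂_2: C_2 → C_1 acts by ∂[p,q,r] = [q,r] − [p,r] + [p,q]. For instance
  ∂[1,2,4] = [2,4] − [1,4] + [1,2],
  ∂[0,3,4] = [3,4] − [0,4] + [0,3].
This gives a 10×5 integer matrix of rank 5; reducing to Smith normal form yields diagonal entries (1,1,1,1,1).

Now H_k = ker ∂_k / im ∂_{k+1}, so:

  H_2: rank ker ∂_2 − rank ∂_3 = (5 − 5) − 0 = 0, and there is no ∂_3, so H_2 ≅ 0.

(K is a triangulation of the Möbius band.)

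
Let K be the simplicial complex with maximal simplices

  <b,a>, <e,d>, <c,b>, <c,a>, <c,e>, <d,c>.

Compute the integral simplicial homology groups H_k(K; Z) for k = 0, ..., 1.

K has 5 vertices, 6 edges.
rank ∂_0 = 0, rank ∂_1 = 4 ⇒ b_0 = 5 − 0 − 4 = 1; all invariant factors of ∂_1 are 1 so no torsion. So H_0 = Z.
rank ∂_1 = 4, rank ∂_2 = 0 ⇒ b_1 = 6 − 4 − 0 = 2. So H_1 = Z^2.

H_0 ≅ Z,  H_1 ≅ Z^2.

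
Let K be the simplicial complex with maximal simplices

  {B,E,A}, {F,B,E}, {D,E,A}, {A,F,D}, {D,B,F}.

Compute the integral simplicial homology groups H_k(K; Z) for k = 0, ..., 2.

H_0 = Z,  H_1 = Z,  H_2 = 0.

Fix the vertex order A < B < D < E < F and write every simplex with vertices in increasing order. Then dim K = 2 and the simplices of K are:

  0-simplices (5): A, B, D, E, F
  1-simplices (10): AB, AD, AE, AF, BD, BE, BF, DE, DF, EF
  2-simplices (5): ABE, ADE, ADF, BDF, BEF

so the chain groups are C_0 ≅ Z^5, C_1 ≅ Z^10, C_2 ≅ Z^5.

∂_1: C_1 → C_0 sends each edge [p,q] (with p < q) to q − p.
As a 5×10 matrix over Z this has rank 4, with invariant factors (1,1,1,1).

The boundary map ∂_2: C_2 → C_1 acts by ∂[p,q,r] = [q,r] − [p,r] + [p,q]. For instance
  ∂BDF = DF − BF + BD,
  ∂ADE = DE − AE + AD.
The 10×5 boundary matrix has rank 5 and Smith normal form diag(1,1,1,1,1).

Reading off H_k = ker ∂_k / im ∂_{k+1}:

  H_0: rank C_0 − rank ∂_1 = 5 − 4 = 1, and the invariant factors of ∂_1 are all 1, so H_0 = Z.
  H_1: rank ker ∂_1 − rank ∂_2 = (10 − 4) − 5 = 1, and the invariant factors of ∂_2 are all 1, so H_1 = Z.
  H_2: rank ker ∂_2 − rank ∂_3 = (5 − 5) − 0 = 0, and there is no ∂_3, so H_2 = 0.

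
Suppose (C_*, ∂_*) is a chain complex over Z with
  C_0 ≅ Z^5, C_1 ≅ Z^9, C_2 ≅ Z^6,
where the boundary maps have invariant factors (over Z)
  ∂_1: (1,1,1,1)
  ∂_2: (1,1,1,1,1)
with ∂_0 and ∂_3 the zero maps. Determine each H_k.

H_0 ≅ Z,  H_1 = 0,  H_2 ≅ Z.

H_0: b_0 = 5 − 0 − 4 = 1; torsion from ∂_1 factors > 1: none. So H_0 ≅ Z.
H_1: b_1 = 9 − 4 − 5 = 0; torsion from ∂_2 factors > 1: none. So H_1 ≅ 0.
H_2: b_2 = 6 − 5 − 0 = 1; torsion from ∂_3 factors > 1: none. So H_2 ≅ Z.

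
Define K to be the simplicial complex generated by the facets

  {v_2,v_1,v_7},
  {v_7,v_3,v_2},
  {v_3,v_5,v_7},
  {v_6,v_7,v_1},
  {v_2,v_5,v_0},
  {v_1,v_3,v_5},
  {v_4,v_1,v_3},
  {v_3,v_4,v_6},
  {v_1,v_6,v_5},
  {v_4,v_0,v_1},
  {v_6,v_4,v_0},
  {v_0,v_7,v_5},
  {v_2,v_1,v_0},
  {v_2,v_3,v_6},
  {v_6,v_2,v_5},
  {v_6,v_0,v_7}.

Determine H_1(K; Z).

H_1 ≅ Z^2.

Fix the vertex order v_0 < v_1 < v_2 < v_3 < v_4 < v_5 < v_6 < v_7 and write every simplex with vertices in increasing order. Then dim K = 2 and the simplices of K are:

  0-simplices (8): [v_0], [v_1], [v_2], [v_3], [v_4], [v_5], [v_6], [v_7]
  1-simplices (24): (24 of them)
  2-simplices (16): (16 of them)

so the chain groups are C_0 ≅ Z^8, C_1 ≅ Z^24, C_2 ≅ Z^16.

∂_1: C_1 → C_0 maps an edge to its endpoints' difference, ∂[p,q] = q − p.
This gives a 8×24 integer matrix of rank 7; reducing to Smith normal form yields diagonal entries (1,1,1,1,1,1,1).

The boundary map ∂_2: C_2 → C_1 maps a triangle to the signed sum of its edges. For instance
  ∂[v_1,v_3,v_4] = [v_3,v_4] − [v_1,v_4] + [v_1,v_3],
  ∂[v_0,v_1,v_4] = [v_1,v_4] − [v_0,v_4] + [v_0,v_1].
The resulting 24×16 matrix has rank 15, and its Smith normal form has invariant factors (1,1,1,1,1,1,1,1,1,1,1,1,1,1,1).

Reading off H_k = ker ∂_k / im ∂_{k+1}:

  H_1: rank ker ∂_1 − rank ∂_2 = (24 − 7) − 15 = 2, and the invariant factors of ∂_2 are all 1, so H_1 = Z^2.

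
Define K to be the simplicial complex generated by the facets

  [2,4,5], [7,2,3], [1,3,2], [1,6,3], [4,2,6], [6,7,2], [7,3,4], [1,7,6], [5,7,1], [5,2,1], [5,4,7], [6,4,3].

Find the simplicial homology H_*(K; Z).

H_0 ≅ Z,  H_1 ≅ Z/2Z,  H_2 = 0.

Take the total order 1 < 2 < 3 < 4 < 5 < 6 < 7 on the vertex set. Then K (dimension 2) consists of the simplices:

  0-simplices (7): [1], [2], [3], [4], [5], [6], [7]
  1-simplices (18): [1,2], [1,3], [1,5], [1,6], [1,7], [2,3], [2,4], [2,5], [2,6], [2,7], [3,4], [3,6], [3,7], [4,5], [4,6], [4,7], [5,7], [6,7]
  2-simplices (12): [1,2,3], [1,2,5], [1,3,6], [1,5,7], [1,6,7], [2,3,7], [2,4,5], [2,4,6], [2,6,7], [3,4,6], [3,4,7], [4,5,7]

so the chain groups are C_0 ≅ Z^7, C_1 ≅ Z^18, C_2 ≅ Z^12.

The boundary map ∂_1: C_1 → C_0 sends each edge [p,q] (with p < q) to q − p.
This gives a 7×18 integer matrix of rank 6; reducing to Smith normal form yields diagonal entries (1,1,1,1,1,1).

Boundary ∂_2: C_2 → C_1 acts by ∂[p,q,r] = [q,r] − [p,r] + [p,q]. For instance
  ∂[2,6,7] = [6,7] − [2,7] + [2,6],
  ∂[2,4,5] = [4,5] − [2,5] + [2,4].
The 18×12 boundary matrix has rank 12 and Smith normal form diag(1,1,1,1,1,1,1,1,1,1,1,2).

Reading off H_k = ker ∂_k / im ∂_{k+1}:

  H_0: rank C_0 − rank ∂_1 = 7 − 6 = 1, and the invariant factors of ∂_1 are all 1, so H_0 ≅ Z.
  H_1: rank ker ∂_1 − rank ∂_2 = (18 − 6) − 12 = 0, and ∂_2 has invariant factor 2 > 1, so H_1 ≅ Z/2Z.
  H_2: rank ker ∂_2 − rank ∂_3 = (12 − 12) − 0 = 0, and there is no ∂_3, so H_2 ≅ 0.

As a check, the Euler characteristic is 7 − 18 + 12 = 1, which agrees with 1 − 0 + 0 = 1.
(K is a triangulation of the real projective plane RP^2.)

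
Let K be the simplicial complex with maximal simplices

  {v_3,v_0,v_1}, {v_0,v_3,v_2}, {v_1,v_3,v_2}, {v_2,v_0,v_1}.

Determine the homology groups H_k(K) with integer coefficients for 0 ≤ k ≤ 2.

H_0 ≅ Z,  H_1 = 0,  H_2 ≅ Z.

We work with the vertex ordering v_0 < v_1 < v_2 < v_3. The simplices of K, each written with vertices in increasing order, are:

  0-simplices (4): [v_0], [v_1], [v_2], [v_3]
  1-simplices (6): [v_0,v_1], [v_0,v_2], [v_0,v_3], [v_1,v_2], [v_1,v_3], [v_2,v_3]
  2-simplices (4): [v_0,v_1,v_2], [v_0,v_1,v_3], [v_0,v_2,v_3], [v_1,v_2,v_3]

Hence C_0 ≅ Z^4, C_1 ≅ Z^6, C_2 ≅ Z^4.

The boundary map ∂_1: C_1 → C_0 is given by ∂[p,q] = [q] − [p].
As a 4×6 matrix over Z this has rank 3, with invariant factors (1,1,1).

Boundary ∂_2: C_2 → C_1 acts by ∂[p,q,r] = [q,r] − [p,r] + [p,q]. For instance
  ∂[v_0,v_1,v_3] = [v_1,v_3] − [v_0,v_3] + [v_0,v_1],
  ∂[v_0,v_1,v_2] = [v_1,v_2] − [v_0,v_2] + [v_0,v_1].
As a 6×4 matrix over Z this has rank 3, with invariant factors (1,1,1).

Reading off H_k = ker ∂_k / im ∂_{k+1}:

  H_0: rank C_0 − rank ∂_1 = 4 − 3 = 1, and the invariant factors of ∂_1 are all 1, so H_0 = Z.
  H_1: rank ker ∂_1 − rank ∂_2 = (6 − 3) − 3 = 0, and the invariant factors of ∂_2 are all 1, so H_1 = 0.
  H_2: rank ker ∂_2 − rank ∂_3 = (4 − 3) − 0 = 1, and there is no ∂_3, so H_2 = Z.

(K is a triangulation of the 2-sphere S^2.)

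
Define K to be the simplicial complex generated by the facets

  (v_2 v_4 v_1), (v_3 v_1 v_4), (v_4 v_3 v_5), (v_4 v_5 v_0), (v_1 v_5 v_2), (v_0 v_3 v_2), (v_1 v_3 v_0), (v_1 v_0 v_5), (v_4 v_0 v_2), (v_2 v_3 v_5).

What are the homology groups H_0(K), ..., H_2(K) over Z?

Fix the vertex order v_0 < v_1 < v_2 < v_3 < v_4 < v_5 and write every simplex with vertices in increasing order. Then dim K = 2 and the simplices of K are:

  0-simplices (6): [v_0], [v_1], [v_2], [v_3], [v_4], [v_5]
  1-simplices (15): (15 of them)
  2-simplices (10): [v_0,v_1,v_3], [v_0,v_1,v_5], [v_0,v_2,v_3], [v_0,v_2,v_4], [v_0,v_4,v_5], [v_1,v_2,v_4], [v_1,v_2,v_5], [v_1,v_3,v_4], [v_2,v_3,v_5], [v_3,v_4,v_5]

Hence C_0 ≅ Z^6, C_1 ≅ Z^15, C_2 ≅ Z^10.

∂_1: C_1 → C_0 maps an edge to its endpoints' difference, ∂[p,q] = q − p.
The resulting 6×15 matrix has rank 5, and its Smith normal form has invariant factors (1,1,1,1,1).

∂_2: C_2 → C_1 maps a triangle to the signed sum of its edges. For instance
  ∂[v_3,v_4,v_5] = [v_4,v_5] − [v_3,v_5] + [v_3,v_4],
  ∂[v_1,v_2,v_5] = [v_2,v_5] − [v_1,v_5] + [v_1,v_2].
The 15×10 boundary matrix has rank 10 and Smith normal form diag(1,1,1,1,1,1,1,1,1,2).

Now H_k = ker ∂_k / im ∂_{k+1}, so:

  H_0: rank C_0 − rank ∂_1 = 6 − 5 = 1, and the invariant factors of ∂_1 are all 1, so H_0 = Z.
  H_1: rank ker ∂_1 − rank ∂_2 = (15 − 5) − 10 = 0, and ∂_2 has invariant factor 2 > 1, so H_1 = Z/2.
  H_2: rank ker ∂_2 − rank ∂_3 = (10 − 10) − 0 = 0, and there is no ∂_3, so H_2 = 0.

As a check, the Euler characteristic is 6 − 15 + 10 = 1, which agrees with 1 − 0 + 0 = 1.

H_0 ≅ Z,  H_1 ≅ Z/2,  H_2 = 0.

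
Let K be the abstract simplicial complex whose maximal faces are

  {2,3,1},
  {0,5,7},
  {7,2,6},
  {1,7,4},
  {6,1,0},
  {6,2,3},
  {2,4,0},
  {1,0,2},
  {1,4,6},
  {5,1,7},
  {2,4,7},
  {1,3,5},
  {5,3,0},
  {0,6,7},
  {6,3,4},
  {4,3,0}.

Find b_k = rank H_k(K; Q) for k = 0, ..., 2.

b_0 = 1, b_1 = 2, b_2 = 1.

We work with the vertex ordering 0 < 1 < 2 < 3 < 4 < 5 < 6 < 7. The simplices of K, each written with vertices in increasing order, are:

  0-simplices (8): [0], [1], [2], [3], [4], [5], [6], [7]
  1-simplices (24): (24 of them)
  2-simplices (16): [0,1,2], [0,1,6], [0,2,4], [0,3,4], [0,3,5], [0,5,7], [0,6,7], [1,2,3], [1,3,5], [1,4,6], [1,4,7], [1,5,7], [2,3,6], [2,4,7], [2,6,7], [3,4,6]

giving chain groups C_0 ≅ Z^8, C_1 ≅ Z^24, C_2 ≅ Z^16.

The boundary map ∂_1: C_1 → C_0 sends each edge [p,q] (with p < q) to q − p.
The 8×24 boundary matrix has rank 7 and Smith normal form diag(1,1,1,1,1,1,1).

∂_2: C_2 → C_1 acts by ∂[p,q,r] = [q,r] − [p,r] + [p,q]. For instance
  ∂[0,6,7] = [6,7] − [0,7] + [0,6],
  ∂[2,3,6] = [3,6] − [2,6] + [2,3].
This gives a 24×16 integer matrix of rank 15; reducing to Smith normal form yields diagonal entries (1,1,1,1,1,1,1,1,1,1,1,1,1,1,1).

From H_k ≅ ker(∂_k) / im(∂_{k+1}) we obtain:

  H_0: rank C_0 − rank ∂_1 = 8 − 7 = 1, and the invariant factors of ∂_1 are all 1, so H_0 = Z.
  H_1: rank ker ∂_1 − rank ∂_2 = (24 − 7) − 15 = 2, and the invariant factors of ∂_2 are all 1, so H_1 = Z^2.
  H_2: rank ker ∂_2 − rank ∂_3 = (16 − 15) − 0 = 1, and there is no ∂_3, so H_2 = Z.

Hence the Betti numbers are b_0 = 1, b_1 = 2, b_2 = 1.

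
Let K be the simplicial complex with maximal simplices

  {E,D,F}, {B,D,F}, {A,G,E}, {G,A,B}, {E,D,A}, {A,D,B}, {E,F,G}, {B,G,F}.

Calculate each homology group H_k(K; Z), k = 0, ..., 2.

H_0 = Z,  H_1 = 0,  H_2 = Z.

We work with the vertex ordering A < B < D < E < F < G. The simplices of K, each written with vertices in increasing order, are:

  0-simplices (6): A, B, D, E, F, G
  1-simplices (12): AB, AD, AE, AG, BD, BF, BG, DE, DF, EF, EG, FG
  2-simplices (8): ABD, ABG, ADE, AEG, BDF, BFG, DEF, EFG

so the chain groups are C_0 ≅ Z^6, C_1 ≅ Z^12, C_2 ≅ Z^8.

∂_1: C_1 → C_0 maps an edge to its endpoints' difference, ∂[p,q] = q − p. For instance
  ∂AD = D − A.
The resulting 6×12 matrix has rank 5, and its Smith normal form has invariant factors (1,1,1,1,1).

Boundary ∂_2: C_2 → C_1 maps a triangle to the signed sum of its edges. For instance
  ∂AEG = EG − AG + AE,
  ∂ABG = BG − AG + AB.
As a 12×8 matrix over Z this has rank 7, with invariant factors (1,1,1,1,1,1,1).

Now H_k = ker ∂_k / im ∂_{k+1}, so:

  H_0: rank C_0 − rank ∂_1 = 6 − 5 = 1, and the invariant factors of ∂_1 are all 1, so H_0 = Z.
  H_1: rank ker ∂_1 − rank ∂_2 = (12 − 5) − 7 = 0, and the invariant factors of ∂_2 are all 1, so H_1 = 0.
  H_2: rank ker ∂_2 − rank ∂_3 = (8 − 7) − 0 = 1, and there is no ∂_3, so H_2 = Z.

As a check, the Euler characteristic is 6 − 12 + 8 = 2, which agrees with 1 − 0 + 1 = 2.
(K is a triangulation of the 2-sphere S^2.)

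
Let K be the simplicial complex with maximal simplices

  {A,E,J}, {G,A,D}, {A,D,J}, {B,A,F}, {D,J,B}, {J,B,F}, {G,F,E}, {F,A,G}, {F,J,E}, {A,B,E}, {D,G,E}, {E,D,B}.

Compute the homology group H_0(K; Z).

H_0 = Z.

We work with the vertex ordering A < B < D < E < F < G < J. The simplices of K, each written with vertices in increasing order, are:

  0-simplices (7): A, B, D, E, F, G, J
  1-simplices (18): AB, AD, AE, AF, AG, AJ, BD, BE, BF, BJ, DE, DG, DJ, EF, EG, EJ, FG, FJ
  2-simplices (12): ABE, ABF, ADG, ADJ, AEJ, AFG, BDE, BDJ, BFJ, DEG, EFG, EFJ

giving chain groups C_0 ≅ Z^7, C_1 ≅ Z^18, C_2 ≅ Z^12.

Boundary ∂_1: C_1 → C_0 sends each edge [p,q] (with p < q) to q − p. For instance
  ∂EF = F − E.
This gives a 7×18 integer matrix of rank 6; reducing to Smith normal form yields diagonal entries (1,1,1,1,1,1).

∂_2: C_2 → C_1 maps a triangle to the signed sum of its edges. For instance
  ∂DEG = EG − DG + DE,
  ∂EFJ = FJ − EJ + EF.
The 18×12 boundary matrix has rank 12 and Smith normal form diag(1,1,1,1,1,1,1,1,1,1,1,2).

Now H_k = ker ∂_k / im ∂_{k+1}, so:

  H_0: rank C_0 − rank ∂_1 = 7 − 6 = 1, and the invariant factors of ∂_1 are all 1, so H_0 = Z.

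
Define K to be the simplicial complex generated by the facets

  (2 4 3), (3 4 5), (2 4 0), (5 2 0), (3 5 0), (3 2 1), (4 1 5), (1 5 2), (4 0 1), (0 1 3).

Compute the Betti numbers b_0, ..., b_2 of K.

b_0 = 1, b_1 = 0, b_2 = 0.

Fix the vertex order 0 < 1 < 2 < 3 < 4 < 5 and write every simplex with vertices in increasing order. Then dim K = 2 and the simplices of K are:

  0-simplices (6): [0], [1], [2], [3], [4], [5]
  1-simplices (15): [0,1], [0,2], [0,3], [0,4], [0,5], [1,2], [1,3], [1,4], [1,5], [2,3], [2,4], [2,5], [3,4], [3,5], [4,5]
  2-simplices (10): [0,1,3], [0,1,4], [0,2,4], [0,2,5], [0,3,5], [1,2,3], [1,2,5], [1,4,5], [2,3,4], [3,4,5]

Hence C_0 ≅ Z^6, C_1 ≅ Z^15, C_2 ≅ Z^10.

∂_1: C_1 → C_0 is given by ∂[p,q] = [q] − [p]. For instance
  ∂[0,4] = [4] − [0].
The 6×15 boundary matrix has rank 5 and Smith normal form diag(1,1,1,1,1).

The boundary map ∂_2: C_2 → C_1 acts by ∂[p,q,r] = [q,r] − [p,r] + [p,q]. For instance
  ∂[1,2,5] = [2,5] − [1,5] + [1,2],
  ∂[1,4,5] = [4,5] − [1,5] + [1,4].
As a 15×10 matrix over Z this has rank 10, with invariant factors (1,1,1,1,1,1,1,1,1,2).

From H_k ≅ ker(∂_k) / im(∂_{k+1}) we obtain:

  H_0: rank C_0 − rank ∂_1 = 6 − 5 = 1, and the invariant factors of ∂_1 are all 1, so H_0 = Z.
  H_1: rank ker ∂_1 − rank ∂_2 = (15 − 5) − 10 = 0, and ∂_2 has invariant factor 2 > 1, so H_1 = Z/2.
  H_2: rank ker ∂_2 − rank ∂_3 = (10 − 10) − 0 = 0, and there is no ∂_3, so H_2 = 0.

(K is a triangulation of the real projective plane RP^2.)

Hence the Betti numbers are b_0 = 1, b_1 = 0, b_2 = 0.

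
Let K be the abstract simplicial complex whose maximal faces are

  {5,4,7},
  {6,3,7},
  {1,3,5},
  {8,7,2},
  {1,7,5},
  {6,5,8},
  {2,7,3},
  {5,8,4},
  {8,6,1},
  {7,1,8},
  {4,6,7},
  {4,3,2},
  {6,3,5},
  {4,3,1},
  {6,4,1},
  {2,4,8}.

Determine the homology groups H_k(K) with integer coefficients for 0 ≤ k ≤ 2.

Fix the vertex order 1 < 2 < 3 < 4 < 5 < 6 < 7 < 8 and write every simplex with vertices in increasing order. Then dim K = 2 and the simplices of K are:

  0-simplices (8): [1], [2], [3], [4], [5], [6], [7], [8]
  1-simplices (24): (24 of them)
  2-simplices (16): [1,3,4], [1,3,5], [1,4,6], [1,5,7], [1,6,8], [1,7,8], [2,3,4], [2,3,7], [2,4,8], [2,7,8], [3,5,6], [3,6,7], [4,5,7], [4,5,8], [4,6,7], [5,6,8]

giving chain groups C_0 ≅ Z^8, C_1 ≅ Z^24, C_2 ≅ Z^16.

∂_1: C_1 → C_0 maps an edge to its endpoints' difference, ∂[p,q] = q − p. For instance
  ∂[7,8] = [8] − [7].
As a 8×24 matrix over Z this has rank 7, with invariant factors (1,1,1,1,1,1,1).

Boundary ∂_2: C_2 → C_1 maps a triangle to the signed sum of its edges. For instance
  ∂[5,6,8] = [6,8] − [5,8] + [5,6],
  ∂[1,3,4] = [3,4] − [1,4] + [1,3].
This gives a 24×16 integer matrix of rank 15; reducing to Smith normal form yields diagonal entries (1,1,1,1,1,1,1,1,1,1,1,1,1,1,1).

Reading off H_k = ker ∂_k / im ∂_{k+1}:

  H_0: rank C_0 − rank ∂_1 = 8 − 7 = 1, and the invariant factors of ∂_1 are all 1, so H_0 = Z.
  H_1: rank ker ∂_1 − rank ∂_2 = (24 − 7) − 15 = 2, and the invariant factors of ∂_2 are all 1, so H_1 = Z^2.
  H_2: rank ker ∂_2 − rank ∂_3 = (16 − 15) − 0 = 1, and there is no ∂_3, so H_2 = Z.

As a check, the Euler characteristic is 8 − 24 + 16 = 0, which agrees with 1 − 2 + 1 = 0.

H_0 = Z,  H_1 = Z^2,  H_2 = Z.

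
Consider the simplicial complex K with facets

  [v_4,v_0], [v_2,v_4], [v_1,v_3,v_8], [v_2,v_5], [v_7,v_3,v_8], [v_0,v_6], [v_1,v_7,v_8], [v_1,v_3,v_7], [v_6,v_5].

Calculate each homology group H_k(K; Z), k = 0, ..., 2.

H_0 = Z^2,  H_1 = Z,  H_2 = Z.

K has 9 vertices, 11 edges, 4 triangles.
rank ∂_0 = 0, rank ∂_1 = 7 ⇒ b_0 = 9 − 0 − 7 = 2; all invariant factors of ∂_1 are 1 so no torsion. So H_0 ≅ Z^2.
rank ∂_1 = 7, rank ∂_2 = 3 ⇒ b_1 = 11 − 7 − 3 = 1; all invariant factors of ∂_2 are 1 so no torsion. So H_1 ≅ Z.
rank ∂_2 = 3, rank ∂_3 = 0 ⇒ b_2 = 4 − 3 − 0 = 1. So H_2 ≅ Z.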